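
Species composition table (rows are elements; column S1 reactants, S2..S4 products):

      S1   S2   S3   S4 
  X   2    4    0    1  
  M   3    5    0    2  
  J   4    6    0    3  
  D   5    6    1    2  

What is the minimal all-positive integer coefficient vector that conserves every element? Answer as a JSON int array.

Coefficients: [3, 1, 5, 2]

X: 3·2 = 6 | 1·4+5·0+2·1 = 6
M: 3·3 = 9 | 1·5+5·0+2·2 = 9
J: 3·4 = 12 | 1·6+5·0+2·3 = 12
D: 3·5 = 15 | 1·6+5·1+2·2 = 15
gcd(3,1,5,2) = 1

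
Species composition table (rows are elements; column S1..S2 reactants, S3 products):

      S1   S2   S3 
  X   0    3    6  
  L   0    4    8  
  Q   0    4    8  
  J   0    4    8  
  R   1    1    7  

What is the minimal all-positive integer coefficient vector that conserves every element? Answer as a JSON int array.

X: 5·0+2·3 = 6 | 1·6 = 6
L: 5·0+2·4 = 8 | 1·8 = 8
Q: 5·0+2·4 = 8 | 1·8 = 8
J: 5·0+2·4 = 8 | 1·8 = 8
R: 5·1+2·1 = 7 | 1·7 = 7
gcd(5,2,1) = 1

Coefficients: [5, 2, 1]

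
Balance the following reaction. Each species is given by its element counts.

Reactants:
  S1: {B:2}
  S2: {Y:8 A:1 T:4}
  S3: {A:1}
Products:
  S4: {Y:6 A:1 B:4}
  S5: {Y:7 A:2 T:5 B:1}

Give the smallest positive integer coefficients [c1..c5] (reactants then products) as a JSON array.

Y: 6·0+5·8+5·0 = 40 | 2·6+4·7 = 40
A: 6·0+5·1+5·1 = 10 | 2·1+4·2 = 10
T: 6·0+5·4+5·0 = 20 | 2·0+4·5 = 20
B: 6·2+5·0+5·0 = 12 | 2·4+4·1 = 12
gcd(6,5,5,2,4) = 1

Coefficients: [6, 5, 5, 2, 4]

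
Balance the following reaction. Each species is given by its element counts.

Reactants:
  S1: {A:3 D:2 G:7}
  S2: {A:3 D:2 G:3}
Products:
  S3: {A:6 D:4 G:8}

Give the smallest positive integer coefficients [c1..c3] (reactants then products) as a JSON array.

Coefficients: [1, 3, 2]

A: 1·3+3·3 = 12 | 2·6 = 12
D: 1·2+3·2 = 8 | 2·4 = 8
G: 1·7+3·3 = 16 | 2·8 = 16
gcd(1,3,2) = 1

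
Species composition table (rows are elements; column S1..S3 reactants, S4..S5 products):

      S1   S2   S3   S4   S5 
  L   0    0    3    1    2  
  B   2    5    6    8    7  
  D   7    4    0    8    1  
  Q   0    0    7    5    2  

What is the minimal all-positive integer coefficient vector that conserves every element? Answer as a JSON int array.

L: 1·0+5·0+3·3 = 9 | 3·1+3·2 = 9
B: 1·2+5·5+3·6 = 45 | 3·8+3·7 = 45
D: 1·7+5·4+3·0 = 27 | 3·8+3·1 = 27
Q: 1·0+5·0+3·7 = 21 | 3·5+3·2 = 21
gcd(1,5,3,3,3) = 1

Coefficients: [1, 5, 3, 3, 3]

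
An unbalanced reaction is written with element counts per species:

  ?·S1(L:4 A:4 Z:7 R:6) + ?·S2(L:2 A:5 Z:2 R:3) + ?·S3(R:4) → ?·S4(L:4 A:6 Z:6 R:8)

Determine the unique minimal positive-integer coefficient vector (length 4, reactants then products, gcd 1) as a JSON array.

L: 4·4+4·2+3·0 = 24 | 6·4 = 24
A: 4·4+4·5+3·0 = 36 | 6·6 = 36
Z: 4·7+4·2+3·0 = 36 | 6·6 = 36
R: 4·6+4·3+3·4 = 48 | 6·8 = 48
gcd(4,4,3,6) = 1

Coefficients: [4, 4, 3, 6]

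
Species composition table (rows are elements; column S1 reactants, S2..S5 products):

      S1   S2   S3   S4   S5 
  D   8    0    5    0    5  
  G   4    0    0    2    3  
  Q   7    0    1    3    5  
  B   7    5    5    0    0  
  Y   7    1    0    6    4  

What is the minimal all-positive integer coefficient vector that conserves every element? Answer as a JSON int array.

Coefficients: [5, 5, 2, 1, 6]

D: 5·8 = 40 | 5·0+2·5+1·0+6·5 = 40
G: 5·4 = 20 | 5·0+2·0+1·2+6·3 = 20
Q: 5·7 = 35 | 5·0+2·1+1·3+6·5 = 35
B: 5·7 = 35 | 5·5+2·5+1·0+6·0 = 35
Y: 5·7 = 35 | 5·1+2·0+1·6+6·4 = 35
gcd(5,5,2,1,6) = 1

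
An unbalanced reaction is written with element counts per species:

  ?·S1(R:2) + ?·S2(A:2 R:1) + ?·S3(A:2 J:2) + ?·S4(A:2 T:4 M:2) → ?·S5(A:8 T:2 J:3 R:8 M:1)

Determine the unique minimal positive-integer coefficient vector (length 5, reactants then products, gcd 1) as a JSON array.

Coefficients: [6, 4, 3, 1, 2]

A: 6·0+4·2+3·2+1·2 = 16 | 2·8 = 16
T: 6·0+4·0+3·0+1·4 = 4 | 2·2 = 4
J: 6·0+4·0+3·2+1·0 = 6 | 2·3 = 6
R: 6·2+4·1+3·0+1·0 = 16 | 2·8 = 16
M: 6·0+4·0+3·0+1·2 = 2 | 2·1 = 2
gcd(6,4,3,1,2) = 1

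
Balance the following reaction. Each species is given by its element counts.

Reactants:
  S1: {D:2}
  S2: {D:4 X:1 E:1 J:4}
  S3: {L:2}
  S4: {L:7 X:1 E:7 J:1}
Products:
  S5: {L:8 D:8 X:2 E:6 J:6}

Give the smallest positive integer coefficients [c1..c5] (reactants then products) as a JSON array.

Coefficients: [4, 4, 5, 2, 3]

L: 4·0+4·0+5·2+2·7 = 24 | 3·8 = 24
D: 4·2+4·4+5·0+2·0 = 24 | 3·8 = 24
X: 4·0+4·1+5·0+2·1 = 6 | 3·2 = 6
E: 4·0+4·1+5·0+2·7 = 18 | 3·6 = 18
J: 4·0+4·4+5·0+2·1 = 18 | 3·6 = 18
gcd(4,4,5,2,3) = 1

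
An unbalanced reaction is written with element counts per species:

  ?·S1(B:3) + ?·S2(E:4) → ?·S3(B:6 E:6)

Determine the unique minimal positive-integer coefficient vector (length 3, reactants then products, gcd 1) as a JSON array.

B: 4·3+3·0 = 12 | 2·6 = 12
E: 4·0+3·4 = 12 | 2·6 = 12
gcd(4,3,2) = 1

Coefficients: [4, 3, 2]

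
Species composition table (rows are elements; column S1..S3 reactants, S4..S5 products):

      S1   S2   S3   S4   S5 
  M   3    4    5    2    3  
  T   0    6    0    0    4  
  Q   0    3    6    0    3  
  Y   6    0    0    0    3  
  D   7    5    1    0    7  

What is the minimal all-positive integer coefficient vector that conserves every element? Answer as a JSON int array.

M: 3·3+4·4+1·5 = 30 | 6·2+6·3 = 30
T: 3·0+4·6+1·0 = 24 | 6·0+6·4 = 24
Q: 3·0+4·3+1·6 = 18 | 6·0+6·3 = 18
Y: 3·6+4·0+1·0 = 18 | 6·0+6·3 = 18
D: 3·7+4·5+1·1 = 42 | 6·0+6·7 = 42
gcd(3,4,1,6,6) = 1

Coefficients: [3, 4, 1, 6, 6]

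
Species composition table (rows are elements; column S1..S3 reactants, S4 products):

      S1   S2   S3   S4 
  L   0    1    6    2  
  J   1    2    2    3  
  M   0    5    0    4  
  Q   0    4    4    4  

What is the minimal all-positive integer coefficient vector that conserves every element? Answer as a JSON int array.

L: 5·0+4·1+1·6 = 10 | 5·2 = 10
J: 5·1+4·2+1·2 = 15 | 5·3 = 15
M: 5·0+4·5+1·0 = 20 | 5·4 = 20
Q: 5·0+4·4+1·4 = 20 | 5·4 = 20
gcd(5,4,1,5) = 1

Coefficients: [5, 4, 1, 5]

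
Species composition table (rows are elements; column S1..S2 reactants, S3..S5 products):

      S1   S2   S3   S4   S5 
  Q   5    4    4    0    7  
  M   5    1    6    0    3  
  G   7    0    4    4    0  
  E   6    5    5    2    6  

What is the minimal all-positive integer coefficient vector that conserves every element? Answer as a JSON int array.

Q: 4·5+4·4 = 36 | 2·4+5·0+4·7 = 36
M: 4·5+4·1 = 24 | 2·6+5·0+4·3 = 24
G: 4·7+4·0 = 28 | 2·4+5·4+4·0 = 28
E: 4·6+4·5 = 44 | 2·5+5·2+4·6 = 44
gcd(4,4,2,5,4) = 1

Coefficients: [4, 4, 2, 5, 4]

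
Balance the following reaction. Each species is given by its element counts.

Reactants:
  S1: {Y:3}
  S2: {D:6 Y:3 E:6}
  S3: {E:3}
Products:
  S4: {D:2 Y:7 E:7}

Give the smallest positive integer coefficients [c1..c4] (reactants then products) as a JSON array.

Coefficients: [6, 1, 5, 3]

D: 6·0+1·6+5·0 = 6 | 3·2 = 6
Y: 6·3+1·3+5·0 = 21 | 3·7 = 21
E: 6·0+1·6+5·3 = 21 | 3·7 = 21
gcd(6,1,5,3) = 1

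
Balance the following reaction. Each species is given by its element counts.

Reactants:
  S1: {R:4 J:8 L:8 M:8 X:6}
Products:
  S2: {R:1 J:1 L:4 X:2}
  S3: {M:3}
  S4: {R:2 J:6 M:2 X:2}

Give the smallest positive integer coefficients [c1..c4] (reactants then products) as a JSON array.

R: 1·4 = 4 | 2·1+2·0+1·2 = 4
J: 1·8 = 8 | 2·1+2·0+1·6 = 8
L: 1·8 = 8 | 2·4+2·0+1·0 = 8
M: 1·8 = 8 | 2·0+2·3+1·2 = 8
X: 1·6 = 6 | 2·2+2·0+1·2 = 6
gcd(1,2,2,1) = 1

Coefficients: [1, 2, 2, 1]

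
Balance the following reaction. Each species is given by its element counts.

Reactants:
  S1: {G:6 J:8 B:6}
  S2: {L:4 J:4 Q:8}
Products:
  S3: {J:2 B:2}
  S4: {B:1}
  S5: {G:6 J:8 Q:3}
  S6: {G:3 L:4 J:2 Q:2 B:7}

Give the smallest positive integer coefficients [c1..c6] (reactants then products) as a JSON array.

G: 5·6+2·0 = 30 | 6·0+4·0+4·6+2·3 = 30
L: 5·0+2·4 = 8 | 6·0+4·0+4·0+2·4 = 8
J: 5·8+2·4 = 48 | 6·2+4·0+4·8+2·2 = 48
Q: 5·0+2·8 = 16 | 6·0+4·0+4·3+2·2 = 16
B: 5·6+2·0 = 30 | 6·2+4·1+4·0+2·7 = 30
gcd(5,2,6,4,4,2) = 1

Coefficients: [5, 2, 6, 4, 4, 2]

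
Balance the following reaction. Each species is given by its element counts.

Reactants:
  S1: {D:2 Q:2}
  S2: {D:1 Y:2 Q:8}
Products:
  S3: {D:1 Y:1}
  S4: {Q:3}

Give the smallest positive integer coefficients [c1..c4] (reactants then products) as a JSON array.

D: 1·2+2·1 = 4 | 4·1+6·0 = 4
Y: 1·0+2·2 = 4 | 4·1+6·0 = 4
Q: 1·2+2·8 = 18 | 4·0+6·3 = 18
gcd(1,2,4,6) = 1

Coefficients: [1, 2, 4, 6]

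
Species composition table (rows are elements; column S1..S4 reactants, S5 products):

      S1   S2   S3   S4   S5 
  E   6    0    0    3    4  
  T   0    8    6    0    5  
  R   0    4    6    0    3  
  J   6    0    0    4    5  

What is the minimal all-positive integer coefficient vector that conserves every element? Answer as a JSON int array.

E: 1·6+3·0+1·0+6·3 = 24 | 6·4 = 24
T: 1·0+3·8+1·6+6·0 = 30 | 6·5 = 30
R: 1·0+3·4+1·6+6·0 = 18 | 6·3 = 18
J: 1·6+3·0+1·0+6·4 = 30 | 6·5 = 30
gcd(1,3,1,6,6) = 1

Coefficients: [1, 3, 1, 6, 6]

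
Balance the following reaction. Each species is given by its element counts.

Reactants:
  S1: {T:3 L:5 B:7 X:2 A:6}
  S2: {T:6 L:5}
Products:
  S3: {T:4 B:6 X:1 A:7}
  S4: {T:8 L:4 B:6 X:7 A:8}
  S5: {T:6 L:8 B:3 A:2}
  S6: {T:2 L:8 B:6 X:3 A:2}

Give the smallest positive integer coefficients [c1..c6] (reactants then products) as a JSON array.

T: 6·3+6·6 = 54 | 2·4+1·8+6·6+1·2 = 54
L: 6·5+6·5 = 60 | 2·0+1·4+6·8+1·8 = 60
B: 6·7+6·0 = 42 | 2·6+1·6+6·3+1·6 = 42
X: 6·2+6·0 = 12 | 2·1+1·7+6·0+1·3 = 12
A: 6·6+6·0 = 36 | 2·7+1·8+6·2+1·2 = 36
gcd(6,6,2,1,6,1) = 1

Coefficients: [6, 6, 2, 1, 6, 1]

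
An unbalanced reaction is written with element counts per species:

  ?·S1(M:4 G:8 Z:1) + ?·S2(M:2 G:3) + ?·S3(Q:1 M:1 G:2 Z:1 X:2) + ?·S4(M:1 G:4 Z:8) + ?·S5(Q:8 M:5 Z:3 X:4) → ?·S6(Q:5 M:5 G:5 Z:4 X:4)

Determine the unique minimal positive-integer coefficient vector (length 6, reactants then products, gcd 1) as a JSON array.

Coefficients: [1, 2, 6, 1, 3, 6]

Q: 1·0+2·0+6·1+1·0+3·8 = 30 | 6·5 = 30
M: 1·4+2·2+6·1+1·1+3·5 = 30 | 6·5 = 30
G: 1·8+2·3+6·2+1·4+3·0 = 30 | 6·5 = 30
Z: 1·1+2·0+6·1+1·8+3·3 = 24 | 6·4 = 24
X: 1·0+2·0+6·2+1·0+3·4 = 24 | 6·4 = 24
gcd(1,2,6,1,3,6) = 1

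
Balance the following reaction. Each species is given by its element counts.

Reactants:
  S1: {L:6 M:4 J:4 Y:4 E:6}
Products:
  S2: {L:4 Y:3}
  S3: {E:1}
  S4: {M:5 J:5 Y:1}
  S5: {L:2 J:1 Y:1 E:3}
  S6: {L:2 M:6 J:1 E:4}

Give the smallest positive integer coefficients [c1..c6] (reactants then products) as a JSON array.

L: 4·6 = 24 | 3·4+5·0+2·0+5·2+1·2 = 24
M: 4·4 = 16 | 3·0+5·0+2·5+5·0+1·6 = 16
J: 4·4 = 16 | 3·0+5·0+2·5+5·1+1·1 = 16
Y: 4·4 = 16 | 3·3+5·0+2·1+5·1+1·0 = 16
E: 4·6 = 24 | 3·0+5·1+2·0+5·3+1·4 = 24
gcd(4,3,5,2,5,1) = 1

Coefficients: [4, 3, 5, 2, 5, 1]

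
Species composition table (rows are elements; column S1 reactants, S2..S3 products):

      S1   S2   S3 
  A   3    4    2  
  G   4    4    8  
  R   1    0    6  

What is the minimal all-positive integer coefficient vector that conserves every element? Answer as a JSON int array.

Coefficients: [6, 4, 1]

A: 6·3 = 18 | 4·4+1·2 = 18
G: 6·4 = 24 | 4·4+1·8 = 24
R: 6·1 = 6 | 4·0+1·6 = 6
gcd(6,4,1) = 1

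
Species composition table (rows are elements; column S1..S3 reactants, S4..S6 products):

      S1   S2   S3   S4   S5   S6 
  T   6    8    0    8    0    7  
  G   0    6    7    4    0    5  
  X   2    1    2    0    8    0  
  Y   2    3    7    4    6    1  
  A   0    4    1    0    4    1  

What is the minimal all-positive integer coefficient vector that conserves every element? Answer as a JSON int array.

T: 5·6+2·8+2·0 = 46 | 4·8+2·0+2·7 = 46
G: 5·0+2·6+2·7 = 26 | 4·4+2·0+2·5 = 26
X: 5·2+2·1+2·2 = 16 | 4·0+2·8+2·0 = 16
Y: 5·2+2·3+2·7 = 30 | 4·4+2·6+2·1 = 30
A: 5·0+2·4+2·1 = 10 | 4·0+2·4+2·1 = 10
gcd(5,2,2,4,2,2) = 1

Coefficients: [5, 2, 2, 4, 2, 2]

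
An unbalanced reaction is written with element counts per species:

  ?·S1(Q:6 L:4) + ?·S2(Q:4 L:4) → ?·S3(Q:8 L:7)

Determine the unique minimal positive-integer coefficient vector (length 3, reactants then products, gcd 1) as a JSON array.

Q: 2·6+5·4 = 32 | 4·8 = 32
L: 2·4+5·4 = 28 | 4·7 = 28
gcd(2,5,4) = 1

Coefficients: [2, 5, 4]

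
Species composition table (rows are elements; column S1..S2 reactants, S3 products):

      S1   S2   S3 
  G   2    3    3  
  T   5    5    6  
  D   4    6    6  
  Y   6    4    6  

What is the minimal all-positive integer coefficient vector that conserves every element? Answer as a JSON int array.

Coefficients: [3, 3, 5]

G: 3·2+3·3 = 15 | 5·3 = 15
T: 3·5+3·5 = 30 | 5·6 = 30
D: 3·4+3·6 = 30 | 5·6 = 30
Y: 3·6+3·4 = 30 | 5·6 = 30
gcd(3,3,5) = 1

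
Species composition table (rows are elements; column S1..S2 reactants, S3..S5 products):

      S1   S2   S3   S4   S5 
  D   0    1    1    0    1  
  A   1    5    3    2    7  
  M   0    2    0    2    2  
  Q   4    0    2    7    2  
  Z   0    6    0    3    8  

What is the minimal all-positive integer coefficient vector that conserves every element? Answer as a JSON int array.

Coefficients: [6, 5, 2, 2, 3]

D: 6·0+5·1 = 5 | 2·1+2·0+3·1 = 5
A: 6·1+5·5 = 31 | 2·3+2·2+3·7 = 31
M: 6·0+5·2 = 10 | 2·0+2·2+3·2 = 10
Q: 6·4+5·0 = 24 | 2·2+2·7+3·2 = 24
Z: 6·0+5·6 = 30 | 2·0+2·3+3·8 = 30
gcd(6,5,2,2,3) = 1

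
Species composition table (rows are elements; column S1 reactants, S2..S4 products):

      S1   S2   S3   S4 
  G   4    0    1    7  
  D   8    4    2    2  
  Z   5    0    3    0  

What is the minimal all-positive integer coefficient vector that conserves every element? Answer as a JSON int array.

G: 3·4 = 12 | 3·0+5·1+1·7 = 12
D: 3·8 = 24 | 3·4+5·2+1·2 = 24
Z: 3·5 = 15 | 3·0+5·3+1·0 = 15
gcd(3,3,5,1) = 1

Coefficients: [3, 3, 5, 1]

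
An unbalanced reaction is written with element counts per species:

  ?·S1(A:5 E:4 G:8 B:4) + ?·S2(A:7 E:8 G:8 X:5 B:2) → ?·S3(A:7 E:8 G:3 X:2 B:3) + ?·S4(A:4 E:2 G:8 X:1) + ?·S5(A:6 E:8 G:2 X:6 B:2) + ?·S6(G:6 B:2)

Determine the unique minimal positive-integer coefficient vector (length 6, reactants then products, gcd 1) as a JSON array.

A: 4·5+6·7 = 62 | 4·7+4·4+3·6+5·0 = 62
E: 4·4+6·8 = 64 | 4·8+4·2+3·8+5·0 = 64
G: 4·8+6·8 = 80 | 4·3+4·8+3·2+5·6 = 80
X: 4·0+6·5 = 30 | 4·2+4·1+3·6+5·0 = 30
B: 4·4+6·2 = 28 | 4·3+4·0+3·2+5·2 = 28
gcd(4,6,4,4,3,5) = 1

Coefficients: [4, 6, 4, 4, 3, 5]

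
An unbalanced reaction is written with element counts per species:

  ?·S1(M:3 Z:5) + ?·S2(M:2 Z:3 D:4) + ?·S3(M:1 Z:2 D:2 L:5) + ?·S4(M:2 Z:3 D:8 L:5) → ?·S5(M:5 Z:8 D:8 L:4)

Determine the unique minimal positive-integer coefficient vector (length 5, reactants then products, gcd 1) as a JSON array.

Coefficients: [3, 5, 2, 2, 5]

M: 3·3+5·2+2·1+2·2 = 25 | 5·5 = 25
Z: 3·5+5·3+2·2+2·3 = 40 | 5·8 = 40
D: 3·0+5·4+2·2+2·8 = 40 | 5·8 = 40
L: 3·0+5·0+2·5+2·5 = 20 | 5·4 = 20
gcd(3,5,2,2,5) = 1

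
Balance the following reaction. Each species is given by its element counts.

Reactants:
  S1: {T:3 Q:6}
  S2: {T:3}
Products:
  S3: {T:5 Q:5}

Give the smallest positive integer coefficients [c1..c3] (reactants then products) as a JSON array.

T: 5·3+5·3 = 30 | 6·5 = 30
Q: 5·6+5·0 = 30 | 6·5 = 30
gcd(5,5,6) = 1

Coefficients: [5, 5, 6]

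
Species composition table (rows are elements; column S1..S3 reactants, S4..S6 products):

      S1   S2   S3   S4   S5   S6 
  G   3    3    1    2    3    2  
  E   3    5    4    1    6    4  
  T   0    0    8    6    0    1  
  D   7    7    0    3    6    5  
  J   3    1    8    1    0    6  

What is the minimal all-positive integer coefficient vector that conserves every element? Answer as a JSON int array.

G: 3·3+6·3+3·1 = 30 | 3·2+4·3+6·2 = 30
E: 3·3+6·5+3·4 = 51 | 3·1+4·6+6·4 = 51
T: 3·0+6·0+3·8 = 24 | 3·6+4·0+6·1 = 24
D: 3·7+6·7+3·0 = 63 | 3·3+4·6+6·5 = 63
J: 3·3+6·1+3·8 = 39 | 3·1+4·0+6·6 = 39
gcd(3,6,3,3,4,6) = 1

Coefficients: [3, 6, 3, 3, 4, 6]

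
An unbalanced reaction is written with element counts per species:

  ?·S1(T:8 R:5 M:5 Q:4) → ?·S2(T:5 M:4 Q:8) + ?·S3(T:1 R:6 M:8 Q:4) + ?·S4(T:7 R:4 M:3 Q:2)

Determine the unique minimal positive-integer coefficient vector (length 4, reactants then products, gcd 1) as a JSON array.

T: 6·8 = 48 | 1·5+1·1+6·7 = 48
R: 6·5 = 30 | 1·0+1·6+6·4 = 30
M: 6·5 = 30 | 1·4+1·8+6·3 = 30
Q: 6·4 = 24 | 1·8+1·4+6·2 = 24
gcd(6,1,1,6) = 1

Coefficients: [6, 1, 1, 6]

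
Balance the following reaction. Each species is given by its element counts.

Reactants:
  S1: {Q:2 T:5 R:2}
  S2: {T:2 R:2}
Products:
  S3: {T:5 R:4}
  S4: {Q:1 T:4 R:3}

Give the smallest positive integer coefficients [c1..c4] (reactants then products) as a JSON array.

Q: 1·2+4·0 = 2 | 1·0+2·1 = 2
T: 1·5+4·2 = 13 | 1·5+2·4 = 13
R: 1·2+4·2 = 10 | 1·4+2·3 = 10
gcd(1,4,1,2) = 1

Coefficients: [1, 4, 1, 2]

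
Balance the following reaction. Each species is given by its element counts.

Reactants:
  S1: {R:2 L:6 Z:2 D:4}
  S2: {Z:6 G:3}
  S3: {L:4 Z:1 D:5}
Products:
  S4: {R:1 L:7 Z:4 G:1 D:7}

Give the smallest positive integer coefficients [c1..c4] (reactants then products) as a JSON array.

R: 3·2+2·0+6·0 = 6 | 6·1 = 6
L: 3·6+2·0+6·4 = 42 | 6·7 = 42
Z: 3·2+2·6+6·1 = 24 | 6·4 = 24
G: 3·0+2·3+6·0 = 6 | 6·1 = 6
D: 3·4+2·0+6·5 = 42 | 6·7 = 42
gcd(3,2,6,6) = 1

Coefficients: [3, 2, 6, 6]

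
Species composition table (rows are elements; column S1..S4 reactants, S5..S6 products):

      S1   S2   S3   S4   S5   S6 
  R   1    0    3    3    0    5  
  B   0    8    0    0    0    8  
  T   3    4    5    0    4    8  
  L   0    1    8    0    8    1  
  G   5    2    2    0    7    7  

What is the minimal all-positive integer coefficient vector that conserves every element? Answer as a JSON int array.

Coefficients: [5, 4, 1, 4, 1, 4]

R: 5·1+4·0+1·3+4·3 = 20 | 1·0+4·5 = 20
B: 5·0+4·8+1·0+4·0 = 32 | 1·0+4·8 = 32
T: 5·3+4·4+1·5+4·0 = 36 | 1·4+4·8 = 36
L: 5·0+4·1+1·8+4·0 = 12 | 1·8+4·1 = 12
G: 5·5+4·2+1·2+4·0 = 35 | 1·7+4·7 = 35
gcd(5,4,1,4,1,4) = 1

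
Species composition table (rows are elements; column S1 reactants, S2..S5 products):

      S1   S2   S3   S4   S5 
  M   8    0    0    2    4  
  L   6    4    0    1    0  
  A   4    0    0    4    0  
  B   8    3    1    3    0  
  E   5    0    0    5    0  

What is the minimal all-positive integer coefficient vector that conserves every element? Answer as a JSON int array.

M: 4·8 = 32 | 5·0+5·0+4·2+6·4 = 32
L: 4·6 = 24 | 5·4+5·0+4·1+6·0 = 24
A: 4·4 = 16 | 5·0+5·0+4·4+6·0 = 16
B: 4·8 = 32 | 5·3+5·1+4·3+6·0 = 32
E: 4·5 = 20 | 5·0+5·0+4·5+6·0 = 20
gcd(4,5,5,4,6) = 1

Coefficients: [4, 5, 5, 4, 6]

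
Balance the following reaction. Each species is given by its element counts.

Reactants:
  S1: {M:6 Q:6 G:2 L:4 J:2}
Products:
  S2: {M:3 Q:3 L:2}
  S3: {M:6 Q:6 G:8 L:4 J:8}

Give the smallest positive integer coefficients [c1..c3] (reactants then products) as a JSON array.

M: 4·6 = 24 | 6·3+1·6 = 24
Q: 4·6 = 24 | 6·3+1·6 = 24
G: 4·2 = 8 | 6·0+1·8 = 8
L: 4·4 = 16 | 6·2+1·4 = 16
J: 4·2 = 8 | 6·0+1·8 = 8
gcd(4,6,1) = 1

Coefficients: [4, 6, 1]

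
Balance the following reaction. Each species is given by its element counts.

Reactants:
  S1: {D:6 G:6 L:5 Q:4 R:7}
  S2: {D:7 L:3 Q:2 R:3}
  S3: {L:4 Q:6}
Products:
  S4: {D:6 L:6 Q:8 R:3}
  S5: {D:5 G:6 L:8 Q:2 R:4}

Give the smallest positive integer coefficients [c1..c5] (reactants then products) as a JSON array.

D: 1·6+5·7+6·0 = 41 | 6·6+1·5 = 41
G: 1·6+5·0+6·0 = 6 | 6·0+1·6 = 6
L: 1·5+5·3+6·4 = 44 | 6·6+1·8 = 44
Q: 1·4+5·2+6·6 = 50 | 6·8+1·2 = 50
R: 1·7+5·3+6·0 = 22 | 6·3+1·4 = 22
gcd(1,5,6,6,1) = 1

Coefficients: [1, 5, 6, 6, 1]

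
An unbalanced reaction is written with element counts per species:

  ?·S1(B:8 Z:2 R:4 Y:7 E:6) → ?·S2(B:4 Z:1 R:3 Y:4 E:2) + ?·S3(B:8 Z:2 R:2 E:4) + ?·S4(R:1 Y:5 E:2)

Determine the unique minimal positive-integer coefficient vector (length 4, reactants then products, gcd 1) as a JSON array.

B: 4·8 = 32 | 2·4+3·8+4·0 = 32
Z: 4·2 = 8 | 2·1+3·2+4·0 = 8
R: 4·4 = 16 | 2·3+3·2+4·1 = 16
Y: 4·7 = 28 | 2·4+3·0+4·5 = 28
E: 4·6 = 24 | 2·2+3·4+4·2 = 24
gcd(4,2,3,4) = 1

Coefficients: [4, 2, 3, 4]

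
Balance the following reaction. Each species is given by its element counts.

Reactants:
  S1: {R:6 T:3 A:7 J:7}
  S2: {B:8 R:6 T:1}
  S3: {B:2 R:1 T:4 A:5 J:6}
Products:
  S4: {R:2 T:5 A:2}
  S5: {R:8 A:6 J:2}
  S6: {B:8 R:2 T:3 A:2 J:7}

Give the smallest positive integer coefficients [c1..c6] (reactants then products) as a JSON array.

Coefficients: [4, 5, 4, 3, 5, 6]

B: 4·0+5·8+4·2 = 48 | 3·0+5·0+6·8 = 48
R: 4·6+5·6+4·1 = 58 | 3·2+5·8+6·2 = 58
T: 4·3+5·1+4·4 = 33 | 3·5+5·0+6·3 = 33
A: 4·7+5·0+4·5 = 48 | 3·2+5·6+6·2 = 48
J: 4·7+5·0+4·6 = 52 | 3·0+5·2+6·7 = 52
gcd(4,5,4,3,5,6) = 1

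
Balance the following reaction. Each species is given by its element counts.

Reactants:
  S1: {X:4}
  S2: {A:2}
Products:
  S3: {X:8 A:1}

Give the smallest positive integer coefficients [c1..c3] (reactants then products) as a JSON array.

X: 4·4+1·0 = 16 | 2·8 = 16
A: 4·0+1·2 = 2 | 2·1 = 2
gcd(4,1,2) = 1

Coefficients: [4, 1, 2]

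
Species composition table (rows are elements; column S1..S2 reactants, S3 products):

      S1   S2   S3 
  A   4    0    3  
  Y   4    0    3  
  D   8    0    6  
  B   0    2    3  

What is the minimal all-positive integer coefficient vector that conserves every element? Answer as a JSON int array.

A: 3·4+6·0 = 12 | 4·3 = 12
Y: 3·4+6·0 = 12 | 4·3 = 12
D: 3·8+6·0 = 24 | 4·6 = 24
B: 3·0+6·2 = 12 | 4·3 = 12
gcd(3,6,4) = 1

Coefficients: [3, 6, 4]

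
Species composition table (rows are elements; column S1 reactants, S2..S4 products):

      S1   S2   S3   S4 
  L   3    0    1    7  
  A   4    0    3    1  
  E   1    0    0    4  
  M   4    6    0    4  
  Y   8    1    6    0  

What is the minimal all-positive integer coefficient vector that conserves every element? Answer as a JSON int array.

L: 4·3 = 12 | 2·0+5·1+1·7 = 12
A: 4·4 = 16 | 2·0+5·3+1·1 = 16
E: 4·1 = 4 | 2·0+5·0+1·4 = 4
M: 4·4 = 16 | 2·6+5·0+1·4 = 16
Y: 4·8 = 32 | 2·1+5·6+1·0 = 32
gcd(4,2,5,1) = 1

Coefficients: [4, 2, 5, 1]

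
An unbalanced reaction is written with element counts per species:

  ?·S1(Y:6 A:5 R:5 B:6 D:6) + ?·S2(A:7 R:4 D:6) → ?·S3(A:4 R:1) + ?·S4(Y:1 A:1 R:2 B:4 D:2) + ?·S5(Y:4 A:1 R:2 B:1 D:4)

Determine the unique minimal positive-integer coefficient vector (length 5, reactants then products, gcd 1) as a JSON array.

Y: 5·6+1·0 = 30 | 5·0+6·1+6·4 = 30
A: 5·5+1·7 = 32 | 5·4+6·1+6·1 = 32
R: 5·5+1·4 = 29 | 5·1+6·2+6·2 = 29
B: 5·6+1·0 = 30 | 5·0+6·4+6·1 = 30
D: 5·6+1·6 = 36 | 5·0+6·2+6·4 = 36
gcd(5,1,5,6,6) = 1

Coefficients: [5, 1, 5, 6, 6]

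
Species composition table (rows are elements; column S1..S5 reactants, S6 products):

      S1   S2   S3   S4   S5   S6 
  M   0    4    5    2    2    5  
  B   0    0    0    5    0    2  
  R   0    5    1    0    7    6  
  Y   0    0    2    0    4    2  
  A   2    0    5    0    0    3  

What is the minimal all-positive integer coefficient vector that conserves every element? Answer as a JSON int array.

M: 5·0+3·4+1·5+2·2+2·2 = 25 | 5·5 = 25
B: 5·0+3·0+1·0+2·5+2·0 = 10 | 5·2 = 10
R: 5·0+3·5+1·1+2·0+2·7 = 30 | 5·6 = 30
Y: 5·0+3·0+1·2+2·0+2·4 = 10 | 5·2 = 10
A: 5·2+3·0+1·5+2·0+2·0 = 15 | 5·3 = 15
gcd(5,3,1,2,2,5) = 1

Coefficients: [5, 3, 1, 2, 2, 5]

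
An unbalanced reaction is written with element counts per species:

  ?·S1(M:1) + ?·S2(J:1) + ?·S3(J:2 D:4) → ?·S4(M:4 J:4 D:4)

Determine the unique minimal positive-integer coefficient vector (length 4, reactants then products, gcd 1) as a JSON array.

M: 4·1+2·0+1·0 = 4 | 1·4 = 4
J: 4·0+2·1+1·2 = 4 | 1·4 = 4
D: 4·0+2·0+1·4 = 4 | 1·4 = 4
gcd(4,2,1,1) = 1

Coefficients: [4, 2, 1, 1]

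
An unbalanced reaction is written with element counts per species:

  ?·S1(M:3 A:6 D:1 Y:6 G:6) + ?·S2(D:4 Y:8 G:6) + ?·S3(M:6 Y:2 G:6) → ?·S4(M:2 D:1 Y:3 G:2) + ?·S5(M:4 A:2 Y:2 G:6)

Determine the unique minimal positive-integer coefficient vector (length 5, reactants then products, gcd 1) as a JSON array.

Coefficients: [2, 1, 5, 6, 6]

M: 2·3+1·0+5·6 = 36 | 6·2+6·4 = 36
A: 2·6+1·0+5·0 = 12 | 6·0+6·2 = 12
D: 2·1+1·4+5·0 = 6 | 6·1+6·0 = 6
Y: 2·6+1·8+5·2 = 30 | 6·3+6·2 = 30
G: 2·6+1·6+5·6 = 48 | 6·2+6·6 = 48
gcd(2,1,5,6,6) = 1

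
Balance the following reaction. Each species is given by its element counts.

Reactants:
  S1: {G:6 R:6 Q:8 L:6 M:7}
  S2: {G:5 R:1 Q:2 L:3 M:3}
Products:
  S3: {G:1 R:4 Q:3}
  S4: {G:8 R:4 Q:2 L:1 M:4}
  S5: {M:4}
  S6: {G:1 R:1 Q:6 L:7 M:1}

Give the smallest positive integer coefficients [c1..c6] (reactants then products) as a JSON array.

G: 6·6+1·5 = 41 | 4·1+4·8+6·0+5·1 = 41
R: 6·6+1·1 = 37 | 4·4+4·4+6·0+5·1 = 37
Q: 6·8+1·2 = 50 | 4·3+4·2+6·0+5·6 = 50
L: 6·6+1·3 = 39 | 4·0+4·1+6·0+5·7 = 39
M: 6·7+1·3 = 45 | 4·0+4·4+6·4+5·1 = 45
gcd(6,1,4,4,6,5) = 1

Coefficients: [6, 1, 4, 4, 6, 5]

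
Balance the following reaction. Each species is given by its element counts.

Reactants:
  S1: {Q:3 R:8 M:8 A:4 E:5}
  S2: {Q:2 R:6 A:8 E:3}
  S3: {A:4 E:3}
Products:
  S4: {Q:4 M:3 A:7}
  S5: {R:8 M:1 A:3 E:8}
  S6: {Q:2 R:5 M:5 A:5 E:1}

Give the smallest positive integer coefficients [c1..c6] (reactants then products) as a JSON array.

Q: 6·3+5·2+3·0 = 28 | 4·4+6·0+6·2 = 28
R: 6·8+5·6+3·0 = 78 | 4·0+6·8+6·5 = 78
M: 6·8+5·0+3·0 = 48 | 4·3+6·1+6·5 = 48
A: 6·4+5·8+3·4 = 76 | 4·7+6·3+6·5 = 76
E: 6·5+5·3+3·3 = 54 | 4·0+6·8+6·1 = 54
gcd(6,5,3,4,6,6) = 1

Coefficients: [6, 5, 3, 4, 6, 6]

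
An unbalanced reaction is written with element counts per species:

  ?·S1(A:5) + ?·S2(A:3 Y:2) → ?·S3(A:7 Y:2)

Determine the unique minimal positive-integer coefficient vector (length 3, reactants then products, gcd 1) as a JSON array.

Coefficients: [4, 5, 5]

A: 4·5+5·3 = 35 | 5·7 = 35
Y: 4·0+5·2 = 10 | 5·2 = 10
gcd(4,5,5) = 1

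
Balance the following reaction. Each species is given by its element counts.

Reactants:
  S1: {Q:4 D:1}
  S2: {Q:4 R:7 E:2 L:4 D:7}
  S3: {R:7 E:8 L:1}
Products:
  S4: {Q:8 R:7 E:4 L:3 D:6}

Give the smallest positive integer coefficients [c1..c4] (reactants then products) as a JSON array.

Q: 4·4+2·4+1·0 = 24 | 3·8 = 24
R: 4·0+2·7+1·7 = 21 | 3·7 = 21
E: 4·0+2·2+1·8 = 12 | 3·4 = 12
L: 4·0+2·4+1·1 = 9 | 3·3 = 9
D: 4·1+2·7+1·0 = 18 | 3·6 = 18
gcd(4,2,1,3) = 1

Coefficients: [4, 2, 1, 3]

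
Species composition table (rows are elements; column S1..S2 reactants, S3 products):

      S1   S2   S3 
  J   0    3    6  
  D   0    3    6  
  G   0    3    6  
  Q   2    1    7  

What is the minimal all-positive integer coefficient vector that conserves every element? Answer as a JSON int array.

Coefficients: [5, 4, 2]

J: 5·0+4·3 = 12 | 2·6 = 12
D: 5·0+4·3 = 12 | 2·6 = 12
G: 5·0+4·3 = 12 | 2·6 = 12
Q: 5·2+4·1 = 14 | 2·7 = 14
gcd(5,4,2) = 1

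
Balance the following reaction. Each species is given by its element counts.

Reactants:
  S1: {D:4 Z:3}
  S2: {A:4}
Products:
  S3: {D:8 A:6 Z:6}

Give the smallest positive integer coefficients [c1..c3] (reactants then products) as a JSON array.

D: 4·4+3·0 = 16 | 2·8 = 16
A: 4·0+3·4 = 12 | 2·6 = 12
Z: 4·3+3·0 = 12 | 2·6 = 12
gcd(4,3,2) = 1

Coefficients: [4, 3, 2]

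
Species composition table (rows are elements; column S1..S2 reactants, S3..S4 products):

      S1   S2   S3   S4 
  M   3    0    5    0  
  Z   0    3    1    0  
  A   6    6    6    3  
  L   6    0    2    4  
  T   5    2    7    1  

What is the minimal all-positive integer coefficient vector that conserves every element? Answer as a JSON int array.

M: 5·3+1·0 = 15 | 3·5+6·0 = 15
Z: 5·0+1·3 = 3 | 3·1+6·0 = 3
A: 5·6+1·6 = 36 | 3·6+6·3 = 36
L: 5·6+1·0 = 30 | 3·2+6·4 = 30
T: 5·5+1·2 = 27 | 3·7+6·1 = 27
gcd(5,1,3,6) = 1

Coefficients: [5, 1, 3, 6]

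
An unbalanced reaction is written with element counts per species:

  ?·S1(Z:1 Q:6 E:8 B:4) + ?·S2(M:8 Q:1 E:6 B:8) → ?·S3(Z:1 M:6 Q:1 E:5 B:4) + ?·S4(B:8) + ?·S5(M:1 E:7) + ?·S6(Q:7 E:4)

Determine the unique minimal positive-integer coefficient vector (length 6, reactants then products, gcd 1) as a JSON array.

Coefficients: [6, 5, 6, 5, 4, 5]

Z: 6·1+5·0 = 6 | 6·1+5·0+4·0+5·0 = 6
M: 6·0+5·8 = 40 | 6·6+5·0+4·1+5·0 = 40
Q: 6·6+5·1 = 41 | 6·1+5·0+4·0+5·7 = 41
E: 6·8+5·6 = 78 | 6·5+5·0+4·7+5·4 = 78
B: 6·4+5·8 = 64 | 6·4+5·8+4·0+5·0 = 64
gcd(6,5,6,5,4,5) = 1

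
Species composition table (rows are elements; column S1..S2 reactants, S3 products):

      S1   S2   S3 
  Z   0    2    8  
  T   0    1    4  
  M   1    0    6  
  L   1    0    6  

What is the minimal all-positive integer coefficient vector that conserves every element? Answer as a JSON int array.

Coefficients: [6, 4, 1]

Z: 6·0+4·2 = 8 | 1·8 = 8
T: 6·0+4·1 = 4 | 1·4 = 4
M: 6·1+4·0 = 6 | 1·6 = 6
L: 6·1+4·0 = 6 | 1·6 = 6
gcd(6,4,1) = 1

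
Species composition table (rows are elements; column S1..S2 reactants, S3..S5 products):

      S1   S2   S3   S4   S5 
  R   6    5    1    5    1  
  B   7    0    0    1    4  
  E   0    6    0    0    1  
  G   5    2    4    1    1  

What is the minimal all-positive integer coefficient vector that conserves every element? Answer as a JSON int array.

Coefficients: [4, 1, 3, 4, 6]

R: 4·6+1·5 = 29 | 3·1+4·5+6·1 = 29
B: 4·7+1·0 = 28 | 3·0+4·1+6·4 = 28
E: 4·0+1·6 = 6 | 3·0+4·0+6·1 = 6
G: 4·5+1·2 = 22 | 3·4+4·1+6·1 = 22
gcd(4,1,3,4,6) = 1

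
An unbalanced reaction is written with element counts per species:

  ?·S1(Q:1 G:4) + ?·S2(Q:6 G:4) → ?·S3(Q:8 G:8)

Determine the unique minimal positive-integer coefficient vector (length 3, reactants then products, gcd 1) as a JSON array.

Coefficients: [4, 6, 5]

Q: 4·1+6·6 = 40 | 5·8 = 40
G: 4·4+6·4 = 40 | 5·8 = 40
gcd(4,6,5) = 1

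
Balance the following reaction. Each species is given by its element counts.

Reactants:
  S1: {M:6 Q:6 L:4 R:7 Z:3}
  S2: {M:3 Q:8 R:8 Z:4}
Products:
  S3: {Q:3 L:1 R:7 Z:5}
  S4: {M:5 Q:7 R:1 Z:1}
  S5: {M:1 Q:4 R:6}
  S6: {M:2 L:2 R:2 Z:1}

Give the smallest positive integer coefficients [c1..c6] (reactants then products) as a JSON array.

Coefficients: [2, 5, 4, 4, 3, 2]

M: 2·6+5·3 = 27 | 4·0+4·5+3·1+2·2 = 27
Q: 2·6+5·8 = 52 | 4·3+4·7+3·4+2·0 = 52
L: 2·4+5·0 = 8 | 4·1+4·0+3·0+2·2 = 8
R: 2·7+5·8 = 54 | 4·7+4·1+3·6+2·2 = 54
Z: 2·3+5·4 = 26 | 4·5+4·1+3·0+2·1 = 26
gcd(2,5,4,4,3,2) = 1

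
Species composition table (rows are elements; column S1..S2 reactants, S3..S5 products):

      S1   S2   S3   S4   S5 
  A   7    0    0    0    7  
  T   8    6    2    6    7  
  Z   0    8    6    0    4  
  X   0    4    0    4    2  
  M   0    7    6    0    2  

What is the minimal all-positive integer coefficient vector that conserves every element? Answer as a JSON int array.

Coefficients: [2, 4, 4, 3, 2]

A: 2·7+4·0 = 14 | 4·0+3·0+2·7 = 14
T: 2·8+4·6 = 40 | 4·2+3·6+2·7 = 40
Z: 2·0+4·8 = 32 | 4·6+3·0+2·4 = 32
X: 2·0+4·4 = 16 | 4·0+3·4+2·2 = 16
M: 2·0+4·7 = 28 | 4·6+3·0+2·2 = 28
gcd(2,4,4,3,2) = 1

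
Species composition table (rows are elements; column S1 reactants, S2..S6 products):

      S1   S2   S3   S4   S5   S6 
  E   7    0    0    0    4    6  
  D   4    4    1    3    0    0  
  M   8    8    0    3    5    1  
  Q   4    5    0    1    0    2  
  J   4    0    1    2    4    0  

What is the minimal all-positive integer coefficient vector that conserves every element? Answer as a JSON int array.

Coefficients: [6, 2, 4, 4, 3, 5]

E: 6·7 = 42 | 2·0+4·0+4·0+3·4+5·6 = 42
D: 6·4 = 24 | 2·4+4·1+4·3+3·0+5·0 = 24
M: 6·8 = 48 | 2·8+4·0+4·3+3·5+5·1 = 48
Q: 6·4 = 24 | 2·5+4·0+4·1+3·0+5·2 = 24
J: 6·4 = 24 | 2·0+4·1+4·2+3·4+5·0 = 24
gcd(6,2,4,4,3,5) = 1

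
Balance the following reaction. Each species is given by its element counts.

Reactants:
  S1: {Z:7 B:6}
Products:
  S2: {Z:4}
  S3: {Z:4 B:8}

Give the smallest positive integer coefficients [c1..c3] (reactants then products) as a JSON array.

Coefficients: [4, 4, 3]

Z: 4·7 = 28 | 4·4+3·4 = 28
B: 4·6 = 24 | 4·0+3·8 = 24
gcd(4,4,3) = 1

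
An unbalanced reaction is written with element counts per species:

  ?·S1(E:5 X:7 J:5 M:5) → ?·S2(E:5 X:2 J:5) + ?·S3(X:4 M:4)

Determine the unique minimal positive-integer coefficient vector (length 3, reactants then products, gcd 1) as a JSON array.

Coefficients: [4, 4, 5]

E: 4·5 = 20 | 4·5+5·0 = 20
X: 4·7 = 28 | 4·2+5·4 = 28
J: 4·5 = 20 | 4·5+5·0 = 20
M: 4·5 = 20 | 4·0+5·4 = 20
gcd(4,4,5) = 1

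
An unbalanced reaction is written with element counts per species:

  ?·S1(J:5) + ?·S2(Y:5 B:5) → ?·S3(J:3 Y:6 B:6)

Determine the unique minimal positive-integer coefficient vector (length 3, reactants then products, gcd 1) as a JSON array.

J: 3·5+6·0 = 15 | 5·3 = 15
Y: 3·0+6·5 = 30 | 5·6 = 30
B: 3·0+6·5 = 30 | 5·6 = 30
gcd(3,6,5) = 1

Coefficients: [3, 6, 5]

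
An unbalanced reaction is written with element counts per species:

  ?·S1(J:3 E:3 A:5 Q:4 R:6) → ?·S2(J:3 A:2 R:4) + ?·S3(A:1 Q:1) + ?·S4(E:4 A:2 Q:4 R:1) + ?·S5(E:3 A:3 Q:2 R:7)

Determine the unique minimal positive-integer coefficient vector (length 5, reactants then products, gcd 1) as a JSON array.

Coefficients: [5, 5, 6, 3, 1]

J: 5·3 = 15 | 5·3+6·0+3·0+1·0 = 15
E: 5·3 = 15 | 5·0+6·0+3·4+1·3 = 15
A: 5·5 = 25 | 5·2+6·1+3·2+1·3 = 25
Q: 5·4 = 20 | 5·0+6·1+3·4+1·2 = 20
R: 5·6 = 30 | 5·4+6·0+3·1+1·7 = 30
gcd(5,5,6,3,1) = 1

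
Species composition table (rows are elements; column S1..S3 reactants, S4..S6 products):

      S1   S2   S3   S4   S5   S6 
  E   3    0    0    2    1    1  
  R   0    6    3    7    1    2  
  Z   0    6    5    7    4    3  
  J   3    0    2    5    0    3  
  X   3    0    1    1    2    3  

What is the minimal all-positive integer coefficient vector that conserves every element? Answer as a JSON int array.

E: 4·3+2·0+6·0 = 12 | 3·2+3·1+3·1 = 12
R: 4·0+2·6+6·3 = 30 | 3·7+3·1+3·2 = 30
Z: 4·0+2·6+6·5 = 42 | 3·7+3·4+3·3 = 42
J: 4·3+2·0+6·2 = 24 | 3·5+3·0+3·3 = 24
X: 4·3+2·0+6·1 = 18 | 3·1+3·2+3·3 = 18
gcd(4,2,6,3,3,3) = 1

Coefficients: [4, 2, 6, 3, 3, 3]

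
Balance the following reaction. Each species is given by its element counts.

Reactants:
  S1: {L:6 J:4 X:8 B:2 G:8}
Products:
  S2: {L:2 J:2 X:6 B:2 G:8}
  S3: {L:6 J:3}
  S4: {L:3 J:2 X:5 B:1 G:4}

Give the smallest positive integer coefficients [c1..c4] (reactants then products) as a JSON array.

Coefficients: [6, 3, 2, 6]

L: 6·6 = 36 | 3·2+2·6+6·3 = 36
J: 6·4 = 24 | 3·2+2·3+6·2 = 24
X: 6·8 = 48 | 3·6+2·0+6·5 = 48
B: 6·2 = 12 | 3·2+2·0+6·1 = 12
G: 6·8 = 48 | 3·8+2·0+6·4 = 48
gcd(6,3,2,6) = 1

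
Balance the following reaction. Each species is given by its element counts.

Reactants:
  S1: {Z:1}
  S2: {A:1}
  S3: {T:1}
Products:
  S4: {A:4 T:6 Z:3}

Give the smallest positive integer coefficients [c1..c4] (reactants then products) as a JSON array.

A: 3·0+4·1+6·0 = 4 | 1·4 = 4
T: 3·0+4·0+6·1 = 6 | 1·6 = 6
Z: 3·1+4·0+6·0 = 3 | 1·3 = 3
gcd(3,4,6,1) = 1

Coefficients: [3, 4, 6, 1]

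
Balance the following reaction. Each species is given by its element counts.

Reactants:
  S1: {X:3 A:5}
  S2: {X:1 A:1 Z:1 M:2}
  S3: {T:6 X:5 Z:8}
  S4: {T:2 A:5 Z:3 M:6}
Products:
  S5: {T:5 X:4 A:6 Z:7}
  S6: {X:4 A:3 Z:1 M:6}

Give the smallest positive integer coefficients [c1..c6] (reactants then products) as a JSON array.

Coefficients: [6, 6, 4, 3, 6, 5]

T: 6·0+6·0+4·6+3·2 = 30 | 6·5+5·0 = 30
X: 6·3+6·1+4·5+3·0 = 44 | 6·4+5·4 = 44
A: 6·5+6·1+4·0+3·5 = 51 | 6·6+5·3 = 51
Z: 6·0+6·1+4·8+3·3 = 47 | 6·7+5·1 = 47
M: 6·0+6·2+4·0+3·6 = 30 | 6·0+5·6 = 30
gcd(6,6,4,3,6,5) = 1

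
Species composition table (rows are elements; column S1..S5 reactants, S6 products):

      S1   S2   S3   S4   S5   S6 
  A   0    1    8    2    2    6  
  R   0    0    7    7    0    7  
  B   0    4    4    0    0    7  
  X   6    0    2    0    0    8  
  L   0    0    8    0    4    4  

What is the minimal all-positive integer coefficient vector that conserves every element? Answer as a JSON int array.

Coefficients: [5, 6, 1, 3, 2, 4]

A: 5·0+6·1+1·8+3·2+2·2 = 24 | 4·6 = 24
R: 5·0+6·0+1·7+3·7+2·0 = 28 | 4·7 = 28
B: 5·0+6·4+1·4+3·0+2·0 = 28 | 4·7 = 28
X: 5·6+6·0+1·2+3·0+2·0 = 32 | 4·8 = 32
L: 5·0+6·0+1·8+3·0+2·4 = 16 | 4·4 = 16
gcd(5,6,1,3,2,4) = 1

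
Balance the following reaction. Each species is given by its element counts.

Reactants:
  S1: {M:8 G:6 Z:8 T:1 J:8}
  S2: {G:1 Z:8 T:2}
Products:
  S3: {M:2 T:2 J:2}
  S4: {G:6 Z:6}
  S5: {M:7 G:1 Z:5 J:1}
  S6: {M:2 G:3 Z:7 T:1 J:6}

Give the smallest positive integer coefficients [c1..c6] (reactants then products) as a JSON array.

M: 6·8+4·0 = 48 | 4·2+3·0+4·7+6·2 = 48
G: 6·6+4·1 = 40 | 4·0+3·6+4·1+6·3 = 40
Z: 6·8+4·8 = 80 | 4·0+3·6+4·5+6·7 = 80
T: 6·1+4·2 = 14 | 4·2+3·0+4·0+6·1 = 14
J: 6·8+4·0 = 48 | 4·2+3·0+4·1+6·6 = 48
gcd(6,4,4,3,4,6) = 1

Coefficients: [6, 4, 4, 3, 4, 6]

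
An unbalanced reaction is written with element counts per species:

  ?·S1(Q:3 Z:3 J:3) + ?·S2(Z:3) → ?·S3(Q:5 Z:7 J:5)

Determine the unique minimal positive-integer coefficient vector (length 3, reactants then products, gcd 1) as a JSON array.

Coefficients: [5, 2, 3]

Q: 5·3+2·0 = 15 | 3·5 = 15
Z: 5·3+2·3 = 21 | 3·7 = 21
J: 5·3+2·0 = 15 | 3·5 = 15
gcd(5,2,3) = 1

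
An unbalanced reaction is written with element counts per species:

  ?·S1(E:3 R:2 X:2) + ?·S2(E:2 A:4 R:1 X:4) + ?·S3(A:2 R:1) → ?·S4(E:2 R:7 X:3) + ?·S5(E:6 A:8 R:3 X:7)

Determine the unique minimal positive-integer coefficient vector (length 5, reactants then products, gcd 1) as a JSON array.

Coefficients: [4, 4, 4, 1, 3]

E: 4·3+4·2+4·0 = 20 | 1·2+3·6 = 20
A: 4·0+4·4+4·2 = 24 | 1·0+3·8 = 24
R: 4·2+4·1+4·1 = 16 | 1·7+3·3 = 16
X: 4·2+4·4+4·0 = 24 | 1·3+3·7 = 24
gcd(4,4,4,1,3) = 1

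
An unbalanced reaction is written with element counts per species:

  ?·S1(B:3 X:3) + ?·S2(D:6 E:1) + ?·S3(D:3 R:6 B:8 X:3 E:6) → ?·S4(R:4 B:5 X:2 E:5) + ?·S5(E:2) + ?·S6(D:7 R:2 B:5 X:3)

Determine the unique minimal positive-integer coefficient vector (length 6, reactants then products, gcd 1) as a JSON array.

D: 4·0+4·6+6·3 = 42 | 6·0+5·0+6·7 = 42
R: 4·0+4·0+6·6 = 36 | 6·4+5·0+6·2 = 36
B: 4·3+4·0+6·8 = 60 | 6·5+5·0+6·5 = 60
X: 4·3+4·0+6·3 = 30 | 6·2+5·0+6·3 = 30
E: 4·0+4·1+6·6 = 40 | 6·5+5·2+6·0 = 40
gcd(4,4,6,6,5,6) = 1

Coefficients: [4, 4, 6, 6, 5, 6]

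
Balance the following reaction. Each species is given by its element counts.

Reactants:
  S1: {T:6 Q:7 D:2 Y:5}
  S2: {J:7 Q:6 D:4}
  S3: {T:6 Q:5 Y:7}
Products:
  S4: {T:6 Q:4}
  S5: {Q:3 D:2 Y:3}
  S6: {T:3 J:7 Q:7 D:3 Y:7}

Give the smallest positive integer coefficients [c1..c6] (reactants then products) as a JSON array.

Coefficients: [5, 2, 1, 5, 6, 2]

T: 5·6+2·0+1·6 = 36 | 5·6+6·0+2·3 = 36
J: 5·0+2·7+1·0 = 14 | 5·0+6·0+2·7 = 14
Q: 5·7+2·6+1·5 = 52 | 5·4+6·3+2·7 = 52
D: 5·2+2·4+1·0 = 18 | 5·0+6·2+2·3 = 18
Y: 5·5+2·0+1·7 = 32 | 5·0+6·3+2·7 = 32
gcd(5,2,1,5,6,2) = 1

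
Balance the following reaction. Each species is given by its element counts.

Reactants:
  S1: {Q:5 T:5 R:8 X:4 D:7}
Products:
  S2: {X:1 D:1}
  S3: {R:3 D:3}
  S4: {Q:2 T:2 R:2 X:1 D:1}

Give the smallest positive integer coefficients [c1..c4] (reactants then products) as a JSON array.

Q: 2·5 = 10 | 3·0+2·0+5·2 = 10
T: 2·5 = 10 | 3·0+2·0+5·2 = 10
R: 2·8 = 16 | 3·0+2·3+5·2 = 16
X: 2·4 = 8 | 3·1+2·0+5·1 = 8
D: 2·7 = 14 | 3·1+2·3+5·1 = 14
gcd(2,3,2,5) = 1

Coefficients: [2, 3, 2, 5]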